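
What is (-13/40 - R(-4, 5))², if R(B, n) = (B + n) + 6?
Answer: 85849/1600 ≈ 53.656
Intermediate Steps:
R(B, n) = 6 + B + n
(-13/40 - R(-4, 5))² = (-13/40 - (6 - 4 + 5))² = (-13*1/40 - 1*7)² = (-13/40 - 7)² = (-293/40)² = 85849/1600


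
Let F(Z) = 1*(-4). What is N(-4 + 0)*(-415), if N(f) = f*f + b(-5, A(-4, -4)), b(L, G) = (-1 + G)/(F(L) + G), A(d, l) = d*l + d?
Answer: -57685/8 ≈ -7210.6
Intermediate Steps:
F(Z) = -4
A(d, l) = d + d*l
b(L, G) = (-1 + G)/(-4 + G)
N(f) = 11/8 + f**2 (N(f) = f*f + (-1 - 4*(1 - 4))/(-4 - 4*(1 - 4)) = f**2 + (-1 - 4*(-3))/(-4 - 4*(-3)) = f**2 + (-1 + 12)/(-4 + 12) = f**2 + 11/8 = 11/8 + f**2)
N(-4 + 0)*(-415) = (11/8 + (-4 + 0)**2)*(-415) = (11/8 + (-4)**2)*(-415) = (11/8 + 16)*(-415) = (139/8)*(-415) = -57685/8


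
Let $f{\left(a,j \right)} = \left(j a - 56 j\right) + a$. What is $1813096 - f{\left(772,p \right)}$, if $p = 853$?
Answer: $1201576$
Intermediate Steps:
$f{\left(a,j \right)} = a - 56 j + a j$ ($f{\left(a,j \right)} = \left(a j - 56 j\right) + a = \left(- 56 j + a j\right) + a = a - 56 j + a j$)
$1813096 - f{\left(772,p \right)} = 1813096 - \left(772 - 47768 + 772 \cdot 853\right) = 1813096 - \left(772 - 47768 + 658516\right) = 1813096 - 611520 = 1201576$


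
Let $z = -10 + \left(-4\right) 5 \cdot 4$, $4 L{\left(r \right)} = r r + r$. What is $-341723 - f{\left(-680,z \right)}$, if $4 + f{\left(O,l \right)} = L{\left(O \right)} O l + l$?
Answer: $-7064657629$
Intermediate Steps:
$L{\left(r \right)} = \frac{r}{4} + \frac{r^{2}}{4}$ ($L{\left(r \right)} = \frac{r r + r}{4} = \frac{r^{2} + r}{4} = \frac{r + r^{2}}{4} = \frac{r}{4} + \frac{r^{2}}{4}$)
$z = -90$ ($z = -10 - 80 = -90$)
$f{\left(O,l \right)} = -4 + l + \frac{l O^{2} \left(1 + O\right)}{4}$ ($f{\left(O,l \right)} = -4 + \left(\frac{O \left(1 + O\right)}{4} O l + l\right) = -4 + \left(\frac{O^{2} \left(1 + O\right)}{4} l + l\right) = -4 + \left(\frac{l O^{2} \left(1 + O\right)}{4} + l\right) = -4 + \left(l + \frac{l O^{2} \left(1 + O\right)}{4}\right) = -4 + l + \frac{l O^{2} \left(1 + O\right)}{4}$)
$-341723 - f{\left(-680,z \right)} = -341723 - \left(-4 - 90 + \frac{1}{4} \left(-90\right) \left(-680\right)^{2} \left(1 - 680\right)\right) = -341723 - \left(-4 - 90 + \frac{1}{4} \left(-90\right) 462400 \left(-679\right)\right) = -341723 - \left(-4 - 90 + 7064316000\right) = -341723 - 7064315906 = -7064657629$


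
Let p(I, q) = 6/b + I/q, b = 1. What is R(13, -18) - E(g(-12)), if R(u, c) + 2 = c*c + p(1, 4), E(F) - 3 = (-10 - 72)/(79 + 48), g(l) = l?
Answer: 165555/508 ≈ 325.90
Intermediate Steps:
p(I, q) = 6 + I/q (p(I, q) = 6/1 + I/q = 6*1 + I/q = 6 + I/q)
E(F) = 299/127 (E(F) = 3 + (-10 - 72)/(79 + 48) = 3 - 82/127 = 299/127)
R(u, c) = 17/4 + c² (R(u, c) = -2 + (c*c + (6 + 1/4)) = -2 + (c² + (6 + 1*(¼))) = -2 + (c² + (6 + ¼)) = -2 + (c² + 25/4) = -2 + (25/4 + c²) = 17/4 + c²)
R(13, -18) - E(g(-12)) = (17/4 + (-18)²) - 1*299/127 = (17/4 + 324) - 299/127 = 1313/4 - 299/127 = 165555/508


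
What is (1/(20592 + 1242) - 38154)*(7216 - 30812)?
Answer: 9828376224130/10917 ≈ 9.0028e+8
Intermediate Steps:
(1/(20592 + 1242) - 38154)*(7216 - 30812) = (1/21834 - 38154)*(-23596) = -833054435/21834*(-23596) = 9828376224130/10917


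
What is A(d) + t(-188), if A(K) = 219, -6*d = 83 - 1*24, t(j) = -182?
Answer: 37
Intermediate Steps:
d = -59/6 (d = -(83 - 1*24)/6 = -(83 - 24)/6 = -⅙*59 = -59/6 ≈ -9.8333)
A(d) + t(-188) = 219 - 182 = 37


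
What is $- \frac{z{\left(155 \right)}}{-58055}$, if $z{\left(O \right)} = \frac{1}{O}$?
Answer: $\frac{1}{8998525} \approx 1.1113 \cdot 10^{-7}$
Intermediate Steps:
$- \frac{z{\left(155 \right)}}{-58055} = - \frac{1}{155 \left(-58055\right)} = - \frac{-1}{155 \cdot 58055} = \left(-1\right) \left(- \frac{1}{8998525}\right) = \frac{1}{8998525}$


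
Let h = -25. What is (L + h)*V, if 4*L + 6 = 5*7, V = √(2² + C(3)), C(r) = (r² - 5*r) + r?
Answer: -71/4 ≈ -17.750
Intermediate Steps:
C(r) = r² - 4*r
V = 1 (V = √(2² + 3*(-4 + 3)) = √(4 + 3*(-1)) = √(4 - 3) = √1 = 1)
L = 29/4 (L = -3/2 + (5*7)/4 = -3/2 + (¼)*35 = -3/2 + 35/4 = 29/4 ≈ 7.2500)
(L + h)*V = (29/4 - 25)*1 = -71/4*1 = -71/4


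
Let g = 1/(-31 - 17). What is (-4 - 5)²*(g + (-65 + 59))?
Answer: -7803/16 ≈ -487.69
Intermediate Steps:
g = -1/48 (g = 1/(-48) = -1/48 ≈ -0.020833)
(-4 - 5)²*(g + (-65 + 59)) = (-4 - 5)²*(-1/48 + (-65 + 59)) = (-9)²*(-1/48 - 6) = 81*(-289/48) = -7803/16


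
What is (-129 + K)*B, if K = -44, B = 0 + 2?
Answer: -346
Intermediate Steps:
B = 2
(-129 + K)*B = (-129 - 44)*2 = -173*2 = -346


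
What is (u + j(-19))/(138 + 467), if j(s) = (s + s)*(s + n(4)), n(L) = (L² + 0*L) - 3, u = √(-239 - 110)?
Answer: 228/605 + I*√349/605 ≈ 0.37686 + 0.030879*I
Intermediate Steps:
u = I*√349 (u = √(-349) = I*√349 ≈ 18.682*I)
n(L) = -3 + L² (n(L) = (L² + 0) - 3 = L² - 3 = -3 + L²)
j(s) = 2*s*(13 + s) (j(s) = (s + s)*(s + (-3 + 4²)) = (2*s)*(s + (-3 + 16)) = (2*s)*(s + 13) = (2*s)*(13 + s) = 2*s*(13 + s))
(u + j(-19))/(138 + 467) = (I*√349 + 2*(-19)*(13 - 19))/(138 + 467) = (I*√349 + 2*(-19)*(-6))/605 = (I*√349 + 228)*(1/605) = (228 + I*√349)*(1/605) = 228/605 + I*√349/605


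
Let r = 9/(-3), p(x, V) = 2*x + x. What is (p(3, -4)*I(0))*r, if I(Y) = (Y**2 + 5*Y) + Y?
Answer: 0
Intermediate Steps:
I(Y) = Y**2 + 6*Y
p(x, V) = 3*x
r = -3 (r = 9*(-1/3) = -3)
(p(3, -4)*I(0))*r = ((3*3)*(0*(6 + 0)))*(-3) = (9*(0*6))*(-3) = (9*0)*(-3) = 0*(-3) = 0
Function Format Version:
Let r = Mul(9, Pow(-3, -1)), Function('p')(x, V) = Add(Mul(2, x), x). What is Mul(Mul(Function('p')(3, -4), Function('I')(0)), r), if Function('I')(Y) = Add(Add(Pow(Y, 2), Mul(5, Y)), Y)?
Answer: 0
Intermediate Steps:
Function('I')(Y) = Add(Pow(Y, 2), Mul(6, Y))
Function('p')(x, V) = Mul(3, x)
r = -3 (r = Mul(9, Rational(-1, 3)) = -3)
Mul(Mul(Function('p')(3, -4), Function('I')(0)), r) = Mul(Mul(Mul(3, 3), Mul(0, Add(6, 0))), -3) = Mul(Mul(9, Mul(0, 6)), -3) = Mul(Mul(9, 0), -3) = Mul(0, -3) = 0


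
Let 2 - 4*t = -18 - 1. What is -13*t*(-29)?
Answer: 7917/4 ≈ 1979.3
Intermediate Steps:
t = 21/4 (t = ½ - (-18 - 1)/4 = ½ - ¼*(-19) = ½ + 19/4 = 21/4 ≈ 5.2500)
-13*t*(-29) = -13*21/4*(-29) = -273/4*(-29) = 7917/4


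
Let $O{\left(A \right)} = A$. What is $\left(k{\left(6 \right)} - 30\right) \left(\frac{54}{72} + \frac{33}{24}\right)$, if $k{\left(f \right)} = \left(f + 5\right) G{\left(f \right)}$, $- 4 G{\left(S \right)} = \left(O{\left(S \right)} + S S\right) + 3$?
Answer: $- \frac{10455}{32} \approx -326.72$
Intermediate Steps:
$G{\left(S \right)} = - \frac{3}{4} - \frac{S}{4} - \frac{S^{2}}{4}$ ($G{\left(S \right)} = - \frac{\left(S + S S\right) + 3}{4} = - \frac{\left(S + S^{2}\right) + 3}{4} = - \frac{3 + S + S^{2}}{4} = - \frac{3}{4} - \frac{S}{4} - \frac{S^{2}}{4}$)
$k{\left(f \right)} = \left(5 + f\right) \left(- \frac{3}{4} - \frac{f}{4} - \frac{f^{2}}{4}\right)$ ($k{\left(f \right)} = \left(f + 5\right) \left(- \frac{3}{4} - \frac{f}{4} - \frac{f^{2}}{4}\right) = \left(5 + f\right) \left(- \frac{3}{4} - \frac{f}{4} - \frac{f^{2}}{4}\right)$)
$\left(k{\left(6 \right)} - 30\right) \left(\frac{54}{72} + \frac{33}{24}\right) = \left(- \frac{\left(5 + 6\right) \left(3 + 6 + 6^{2}\right)}{4} - 30\right) \left(\frac{54}{72} + \frac{33}{24}\right) = \left(\left(- \frac{1}{4}\right) 11 \left(3 + 6 + 36\right) - 30\right) \left(54 \cdot \frac{1}{72} + 33 \cdot \frac{1}{24}\right) = \left(\left(- \frac{1}{4}\right) 11 \cdot 45 - 30\right) \left(\frac{3}{4} + \frac{11}{8}\right) = \left(- \frac{495}{4} - 30\right) \frac{17}{8} = \left(- \frac{615}{4}\right) \frac{17}{8} = - \frac{10455}{32}$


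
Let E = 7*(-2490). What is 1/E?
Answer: -1/17430 ≈ -5.7372e-5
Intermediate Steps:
E = -17430
1/E = 1/(-17430) = -1/17430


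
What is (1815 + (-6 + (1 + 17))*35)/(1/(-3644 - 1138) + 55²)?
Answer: 10687770/14465549 ≈ 0.73884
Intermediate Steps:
(1815 + (-6 + (1 + 17))*35)/(1/(-3644 - 1138) + 55²) = (1815 + (-6 + 18)*35)/(1/(-4782) + 3025) = (1815 + 12*35)/(-1/4782 + 3025) = (1815 + 420)/(14465549/4782) = 2235*(4782/14465549) = 10687770/14465549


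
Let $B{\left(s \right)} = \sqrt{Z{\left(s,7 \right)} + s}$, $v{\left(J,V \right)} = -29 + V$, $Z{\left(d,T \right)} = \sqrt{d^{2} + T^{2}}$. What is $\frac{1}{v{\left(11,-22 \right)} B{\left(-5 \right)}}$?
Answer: $- \frac{1}{51 \sqrt{-5 + \sqrt{74}}} \approx -0.010331$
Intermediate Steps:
$Z{\left(d,T \right)} = \sqrt{T^{2} + d^{2}}$
$B{\left(s \right)} = \sqrt{s + \sqrt{49 + s^{2}}}$ ($B{\left(s \right)} = \sqrt{\sqrt{7^{2} + s^{2}} + s} = \sqrt{\sqrt{49 + s^{2}} + s} = \sqrt{s + \sqrt{49 + s^{2}}}$)
$\frac{1}{v{\left(11,-22 \right)} B{\left(-5 \right)}} = \frac{1}{\left(-29 - 22\right) \sqrt{-5 + \sqrt{49 + \left(-5\right)^{2}}}} = \frac{1}{\left(-51\right) \sqrt{-5 + \sqrt{49 + 25}}} = - \frac{1}{51 \sqrt{-5 + \sqrt{74}}}$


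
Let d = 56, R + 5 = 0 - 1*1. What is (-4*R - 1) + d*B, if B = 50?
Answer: 2823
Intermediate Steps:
R = -6 (R = -5 + (0 - 1*1) = -5 + (0 - 1) = -5 - 1 = -6)
(-4*R - 1) + d*B = (-4*(-6) - 1) + 56*50 = (24 - 1) + 2800 = 23 + 2800 = 2823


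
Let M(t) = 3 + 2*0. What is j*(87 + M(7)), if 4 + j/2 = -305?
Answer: -55620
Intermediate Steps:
M(t) = 3 (M(t) = 3 + 0 = 3)
j = -618 (j = -8 + 2*(-305) = -8 - 610 = -618)
j*(87 + M(7)) = -618*(87 + 3) = -618*90 = -55620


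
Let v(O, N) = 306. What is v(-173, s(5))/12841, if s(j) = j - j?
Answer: 306/12841 ≈ 0.023830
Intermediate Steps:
s(j) = 0
v(-173, s(5))/12841 = 306/12841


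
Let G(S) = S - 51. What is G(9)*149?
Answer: -6258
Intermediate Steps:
G(S) = -51 + S
G(9)*149 = (-51 + 9)*149 = -42*149 = -6258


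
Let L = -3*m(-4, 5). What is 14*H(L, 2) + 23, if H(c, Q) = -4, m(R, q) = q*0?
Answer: -33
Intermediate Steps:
m(R, q) = 0
L = 0 (L = -3*0 = 0)
14*H(L, 2) + 23 = 14*(-4) + 23 = -56 + 23 = -33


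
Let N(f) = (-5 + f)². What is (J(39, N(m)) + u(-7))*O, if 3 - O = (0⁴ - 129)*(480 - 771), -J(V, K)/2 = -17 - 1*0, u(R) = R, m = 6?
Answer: -1013472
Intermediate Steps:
J(V, K) = 34 (J(V, K) = -2*(-17 - 1*0) = -2*(-17 + 0) = -2*(-17) = 34)
O = -37536 (O = 3 - (0⁴ - 129)*(480 - 771) = 3 - (0 - 129)*(-291) = 3 - (-129)*(-291) = 3 - 1*37539 = 3 - 37539 = -37536)
(J(39, N(m)) + u(-7))*O = (34 - 7)*(-37536) = 27*(-37536) = -1013472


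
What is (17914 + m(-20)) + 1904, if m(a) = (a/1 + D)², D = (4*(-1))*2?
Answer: 20602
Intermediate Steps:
D = -8 (D = -4*2 = -8)
m(a) = (-8 + a)² (m(a) = (a/1 - 8)² = (a*1 - 8)² = (a - 8)² = (-8 + a)²)
(17914 + m(-20)) + 1904 = (17914 + (-8 - 20)²) + 1904 = (17914 + (-28)²) + 1904 = (17914 + 784) + 1904 = 18698 + 1904 = 20602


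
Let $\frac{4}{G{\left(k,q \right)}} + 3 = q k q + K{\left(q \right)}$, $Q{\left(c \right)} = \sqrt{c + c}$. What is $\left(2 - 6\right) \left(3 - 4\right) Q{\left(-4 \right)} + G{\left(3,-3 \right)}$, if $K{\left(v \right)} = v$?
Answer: $\frac{4}{21} + 8 i \sqrt{2} \approx 0.19048 + 11.314 i$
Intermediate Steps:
$Q{\left(c \right)} = \sqrt{2} \sqrt{c}$ ($Q{\left(c \right)} = \sqrt{2 c} = \sqrt{2} \sqrt{c}$)
$G{\left(k,q \right)} = \frac{4}{-3 + q + k q^{2}}$ ($G{\left(k,q \right)} = \frac{4}{-3 + \left(q k q + q\right)} = \frac{4}{-3 + \left(k q q + q\right)} = \frac{4}{-3 + \left(k q^{2} + q\right)} = \frac{4}{-3 + \left(q + k q^{2}\right)} = \frac{4}{-3 + q + k q^{2}}$)
$\left(2 - 6\right) \left(3 - 4\right) Q{\left(-4 \right)} + G{\left(3,-3 \right)} = \left(2 - 6\right) \left(3 - 4\right) \sqrt{2} \sqrt{-4} + \frac{4}{-3 - 3 + 3 \left(-3\right)^{2}} = \left(-4\right) \left(-1\right) \sqrt{2} \cdot 2 i + \frac{4}{-3 - 3 + 3 \cdot 9} = 4 \cdot 2 i \sqrt{2} + \frac{4}{-3 - 3 + 27} = 8 i \sqrt{2} + \frac{4}{21} = \frac{4}{21} + 8 i \sqrt{2}$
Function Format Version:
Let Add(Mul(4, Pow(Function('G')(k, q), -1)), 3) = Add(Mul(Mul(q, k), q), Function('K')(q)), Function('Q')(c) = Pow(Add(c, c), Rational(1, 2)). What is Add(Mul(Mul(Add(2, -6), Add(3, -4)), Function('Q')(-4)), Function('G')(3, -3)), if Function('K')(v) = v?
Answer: Add(Rational(4, 21), Mul(8, I, Pow(2, Rational(1, 2)))) ≈ Add(0.19048, Mul(11.314, I))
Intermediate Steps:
Function('Q')(c) = Mul(Pow(2, Rational(1, 2)), Pow(c, Rational(1, 2))) (Function('Q')(c) = Pow(Mul(2, c), Rational(1, 2)) = Mul(Pow(2, Rational(1, 2)), Pow(c, Rational(1, 2))))
Function('G')(k, q) = Mul(4, Pow(Add(-3, q, Mul(k, Pow(q, 2))), -1)) (Function('G')(k, q) = Mul(4, Pow(Add(-3, Add(Mul(Mul(q, k), q), q)), -1)) = Mul(4, Pow(Add(-3, Add(Mul(Mul(k, q), q), q)), -1)) = Mul(4, Pow(Add(-3, Add(Mul(k, Pow(q, 2)), q)), -1)) = Mul(4, Pow(Add(-3, Add(q, Mul(k, Pow(q, 2)))), -1)) = Mul(4, Pow(Add(-3, q, Mul(k, Pow(q, 2))), -1)))
Add(Mul(Mul(Add(2, -6), Add(3, -4)), Function('Q')(-4)), Function('G')(3, -3)) = Add(Mul(Mul(Add(2, -6), Add(3, -4)), Mul(Pow(2, Rational(1, 2)), Pow(-4, Rational(1, 2)))), Mul(4, Pow(Add(-3, -3, Mul(3, Pow(-3, 2))), -1))) = Add(Mul(Mul(-4, -1), Mul(Pow(2, Rational(1, 2)), Mul(2, I))), Mul(4, Pow(Add(-3, -3, Mul(3, 9)), -1))) = Add(Mul(4, Mul(2, I, Pow(2, Rational(1, 2)))), Mul(4, Pow(Add(-3, -3, 27), -1))) = Add(Mul(8, I, Pow(2, Rational(1, 2))), Mul(4, Pow(21, -1))) = Add(Mul(8, I, Pow(2, Rational(1, 2))), Mul(4, Rational(1, 21))) = Add(Mul(8, I, Pow(2, Rational(1, 2))), Rational(4, 21)) = Add(Rational(4, 21), Mul(8, I, Pow(2, Rational(1, 2))))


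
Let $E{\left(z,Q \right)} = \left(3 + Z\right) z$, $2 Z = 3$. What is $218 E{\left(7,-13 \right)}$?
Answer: $6867$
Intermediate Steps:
$Z = \frac{3}{2}$ ($Z = \frac{1}{2} \cdot 3 = \frac{3}{2} \approx 1.5$)
$E{\left(z,Q \right)} = \frac{9 z}{2}$ ($E{\left(z,Q \right)} = \left(3 + \frac{3}{2}\right) z = \frac{9 z}{2}$)
$218 E{\left(7,-13 \right)} = 218 \cdot \frac{9}{2} \cdot 7 = 218 \cdot \frac{63}{2} = 6867$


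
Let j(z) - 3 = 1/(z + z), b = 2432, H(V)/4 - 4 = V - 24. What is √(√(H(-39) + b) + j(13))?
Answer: √(2054 + 4056*√61)/26 ≈ 7.0640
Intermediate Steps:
H(V) = -80 + 4*V (H(V) = 16 + 4*(V - 24) = 16 + 4*(-24 + V) = 16 + (-96 + 4*V) = -80 + 4*V)
j(z) = 3 + 1/(2*z) (j(z) = 3 + 1/(z + z) = 3 + 1/(2*z))
√(√(H(-39) + b) + j(13)) = √(√((-80 + 4*(-39)) + 2432) + (3 + (½)/13)) = √(√((-80 - 156) + 2432) + (3 + (½)*(1/13))) = √(√(-236 + 2432) + (3 + 1/26)) = √(√2196 + 79/26) = √(6*√61 + 79/26) = √(79/26 + 6*√61)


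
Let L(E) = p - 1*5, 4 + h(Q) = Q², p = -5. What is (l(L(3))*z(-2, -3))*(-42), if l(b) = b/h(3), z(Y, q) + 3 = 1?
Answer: -168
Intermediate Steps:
h(Q) = -4 + Q²
z(Y, q) = -2 (z(Y, q) = -3 + 1 = -2)
L(E) = -10 (L(E) = -5 - 1*5 = -5 - 5 = -10)
l(b) = b/5 (l(b) = b/(-4 + 3²) = b/(-4 + 9) = b/5)
(l(L(3))*z(-2, -3))*(-42) = (((⅕)*(-10))*(-2))*(-42) = -2*(-2)*(-42) = 4*(-42) = -168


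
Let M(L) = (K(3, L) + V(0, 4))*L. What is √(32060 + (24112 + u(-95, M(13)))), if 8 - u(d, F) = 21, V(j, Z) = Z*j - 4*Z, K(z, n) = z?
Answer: √56159 ≈ 236.98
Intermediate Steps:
V(j, Z) = -4*Z + Z*j
M(L) = -13*L (M(L) = (3 + 4*(-4 + 0))*L = (3 + 4*(-4))*L = (3 - 16)*L = -13*L)
u(d, F) = -13 (u(d, F) = 8 - 1*21 = 8 - 21 = -13)
√(32060 + (24112 + u(-95, M(13)))) = √(32060 + (24112 - 13)) = √(32060 + 24099) = √56159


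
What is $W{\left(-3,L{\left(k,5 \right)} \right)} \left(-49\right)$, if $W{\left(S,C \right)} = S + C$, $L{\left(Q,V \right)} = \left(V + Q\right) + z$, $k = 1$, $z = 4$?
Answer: $-343$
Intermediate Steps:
$L{\left(Q,V \right)} = 4 + Q + V$ ($L{\left(Q,V \right)} = \left(V + Q\right) + 4 = \left(Q + V\right) + 4 = 4 + Q + V$)
$W{\left(S,C \right)} = C + S$
$W{\left(-3,L{\left(k,5 \right)} \right)} \left(-49\right) = \left(\left(4 + 1 + 5\right) - 3\right) \left(-49\right) = \left(10 - 3\right) \left(-49\right) = 7 \left(-49\right) = -343$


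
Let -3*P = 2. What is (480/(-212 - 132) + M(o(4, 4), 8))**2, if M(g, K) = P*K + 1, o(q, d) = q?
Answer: 546121/16641 ≈ 32.818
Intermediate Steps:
P = -2/3 (P = -1/3*2 = -2/3 ≈ -0.66667)
M(g, K) = 1 - 2*K/3 (M(g, K) = -2*K/3 + 1 = 1 - 2*K/3)
(480/(-212 - 132) + M(o(4, 4), 8))**2 = (480/(-212 - 132) + (1 - 2/3*8))**2 = (480/(-344) + (1 - 16/3))**2 = (480*(-1/344) - 13/3)**2 = (-60/43 - 13/3)**2 = (-739/129)**2 = 546121/16641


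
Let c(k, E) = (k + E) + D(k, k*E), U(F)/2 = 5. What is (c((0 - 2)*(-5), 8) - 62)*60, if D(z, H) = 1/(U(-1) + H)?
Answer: -7918/3 ≈ -2639.3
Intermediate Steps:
U(F) = 10 (U(F) = 2*5 = 10)
D(z, H) = 1/(10 + H)
c(k, E) = E + k + 1/(10 + E*k) (c(k, E) = (k + E) + 1/(10 + k*E) = (E + k) + 1/(10 + E*k) = E + k + 1/(10 + E*k))
(c((0 - 2)*(-5), 8) - 62)*60 = ((1 + (10 + 8*((0 - 2)*(-5)))*(8 + (0 - 2)*(-5)))/(10 + 8*((0 - 2)*(-5))) - 62)*60 = ((1 + (10 + 8*(-2*(-5)))*(8 - 2*(-5)))/(10 + 8*(-2*(-5))) - 62)*60 = ((1 + (10 + 8*10)*(8 + 10))/(10 + 8*10) - 62)*60 = ((1 + (10 + 80)*18)/(10 + 80) - 62)*60 = ((1 + 90*18)/90 - 62)*60 = ((1 + 1620)/90 - 62)*60 = ((1/90)*1621 - 62)*60 = (1621/90 - 62)*60 = -3959/90*60 = -7918/3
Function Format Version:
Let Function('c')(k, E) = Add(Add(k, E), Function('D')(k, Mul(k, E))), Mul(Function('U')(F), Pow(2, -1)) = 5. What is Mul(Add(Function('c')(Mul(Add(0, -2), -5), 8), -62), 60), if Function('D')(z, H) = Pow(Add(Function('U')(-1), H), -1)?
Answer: Rational(-7918, 3) ≈ -2639.3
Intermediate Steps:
Function('U')(F) = 10 (Function('U')(F) = Mul(2, 5) = 10)
Function('D')(z, H) = Pow(Add(10, H), -1)
Function('c')(k, E) = Add(E, k, Pow(Add(10, Mul(E, k)), -1)) (Function('c')(k, E) = Add(Add(k, E), Pow(Add(10, Mul(k, E)), -1)) = Add(Add(E, k), Pow(Add(10, Mul(E, k)), -1)) = Add(E, k, Pow(Add(10, Mul(E, k)), -1)))
Mul(Add(Function('c')(Mul(Add(0, -2), -5), 8), -62), 60) = Mul(Add(Mul(Pow(Add(10, Mul(8, Mul(Add(0, -2), -5))), -1), Add(1, Mul(Add(10, Mul(8, Mul(Add(0, -2), -5))), Add(8, Mul(Add(0, -2), -5))))), -62), 60) = Mul(Add(Mul(Pow(Add(10, Mul(8, Mul(-2, -5))), -1), Add(1, Mul(Add(10, Mul(8, Mul(-2, -5))), Add(8, Mul(-2, -5))))), -62), 60) = Mul(Add(Mul(Pow(Add(10, Mul(8, 10)), -1), Add(1, Mul(Add(10, Mul(8, 10)), Add(8, 10)))), -62), 60) = Mul(Add(Mul(Pow(Add(10, 80), -1), Add(1, Mul(Add(10, 80), 18))), -62), 60) = Mul(Add(Mul(Pow(90, -1), Add(1, Mul(90, 18))), -62), 60) = Mul(Add(Mul(Rational(1, 90), Add(1, 1620)), -62), 60) = Mul(Add(Mul(Rational(1, 90), 1621), -62), 60) = Mul(Add(Rational(1621, 90), -62), 60) = Mul(Rational(-3959, 90), 60) = Rational(-7918, 3)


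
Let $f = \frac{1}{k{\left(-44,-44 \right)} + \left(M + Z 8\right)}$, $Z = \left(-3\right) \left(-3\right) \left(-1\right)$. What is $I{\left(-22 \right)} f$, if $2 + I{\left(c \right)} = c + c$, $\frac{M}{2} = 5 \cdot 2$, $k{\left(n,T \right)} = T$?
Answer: $\frac{23}{48} \approx 0.47917$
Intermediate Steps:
$M = 20$ ($M = 2 \cdot 5 \cdot 2 = 2 \cdot 10 = 20$)
$I{\left(c \right)} = -2 + 2 c$ ($I{\left(c \right)} = -2 + \left(c + c\right) = -2 + 2 c$)
$Z = -9$ ($Z = 9 \left(-1\right) = -9$)
$f = - \frac{1}{96}$ ($f = \frac{1}{-44 + \left(20 - 72\right)} = \frac{1}{-44 - 52} = \frac{1}{-96} = - \frac{1}{96} \approx -0.010417$)
$I{\left(-22 \right)} f = \left(-2 + 2 \left(-22\right)\right) \left(- \frac{1}{96}\right) = \left(-2 - 44\right) \left(- \frac{1}{96}\right) = \left(-46\right) \left(- \frac{1}{96}\right) = \frac{23}{48}$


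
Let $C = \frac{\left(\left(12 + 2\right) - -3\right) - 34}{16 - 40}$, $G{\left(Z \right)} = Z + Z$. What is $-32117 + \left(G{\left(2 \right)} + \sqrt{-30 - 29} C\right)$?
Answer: $-32113 + \frac{17 i \sqrt{59}}{24} \approx -32113.0 + 5.4408 i$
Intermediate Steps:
$G{\left(Z \right)} = 2 Z$
$C = \frac{17}{24}$ ($C = \frac{\left(14 + 3\right) - 34}{16 - 40} = \frac{17 - 34}{16 - 40} = - \frac{17}{-24} = \left(-17\right) \left(- \frac{1}{24}\right) = \frac{17}{24} \approx 0.70833$)
$-32117 + \left(G{\left(2 \right)} + \sqrt{-30 - 29} C\right) = -32117 + \left(2 \cdot 2 + \sqrt{-30 - 29} \cdot \frac{17}{24}\right) = -32117 + \left(4 + \sqrt{-59} \cdot \frac{17}{24}\right) = -32117 + \left(4 + i \sqrt{59} \cdot \frac{17}{24}\right) = -32117 + \left(4 + \frac{17 i \sqrt{59}}{24}\right) = -32113 + \frac{17 i \sqrt{59}}{24}$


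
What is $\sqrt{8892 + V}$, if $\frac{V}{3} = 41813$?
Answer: $\sqrt{134331} \approx 366.51$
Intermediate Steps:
$V = 125439$ ($V = 3 \cdot 41813 = 125439$)
$\sqrt{8892 + V} = \sqrt{8892 + 125439} = \sqrt{134331}$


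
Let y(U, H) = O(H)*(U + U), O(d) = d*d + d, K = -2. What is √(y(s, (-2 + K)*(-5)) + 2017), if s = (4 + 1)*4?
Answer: √18817 ≈ 137.18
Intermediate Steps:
O(d) = d + d² (O(d) = d² + d = d + d²)
s = 20 (s = 5*4 = 20)
y(U, H) = 2*H*U*(1 + H) (y(U, H) = (H*(1 + H))*(U + U) = (H*(1 + H))*(2*U) = 2*H*U*(1 + H))
√(y(s, (-2 + K)*(-5)) + 2017) = √(2*((-2 - 2)*(-5))*20*(1 + (-2 - 2)*(-5)) + 2017) = √(2*(-4*(-5))*20*(1 - 4*(-5)) + 2017) = √(2*20*20*(1 + 20) + 2017) = √(2*20*20*21 + 2017) = √(16800 + 2017) = √18817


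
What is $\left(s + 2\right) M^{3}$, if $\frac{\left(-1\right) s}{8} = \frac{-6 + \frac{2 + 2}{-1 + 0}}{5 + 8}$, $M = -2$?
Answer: $- \frac{848}{13} \approx -65.231$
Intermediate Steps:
$s = \frac{80}{13}$ ($s = - 8 \frac{-6 + \frac{2 + 2}{-1 + 0}}{5 + 8} = - 8 \frac{-6 + \frac{4}{-1}}{13} = - 8 \left(-6 + 4 \left(-1\right)\right) \frac{1}{13} = - 8 \left(-6 - 4\right) \frac{1}{13} = - 8 \left(\left(-10\right) \frac{1}{13}\right) = \left(-8\right) \left(- \frac{10}{13}\right) = \frac{80}{13} \approx 6.1538$)
$\left(s + 2\right) M^{3} = \left(\frac{80}{13} + 2\right) \left(-2\right)^{3} = \frac{106}{13} \left(-8\right) = - \frac{848}{13}$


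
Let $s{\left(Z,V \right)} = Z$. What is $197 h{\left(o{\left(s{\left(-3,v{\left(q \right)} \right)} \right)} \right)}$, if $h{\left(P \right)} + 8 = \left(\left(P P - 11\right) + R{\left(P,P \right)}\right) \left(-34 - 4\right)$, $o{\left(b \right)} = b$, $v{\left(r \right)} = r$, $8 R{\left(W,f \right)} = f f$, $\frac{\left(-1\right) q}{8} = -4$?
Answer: $\frac{19897}{4} \approx 4974.3$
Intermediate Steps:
$q = 32$ ($q = \left(-8\right) \left(-4\right) = 32$)
$R{\left(W,f \right)} = \frac{f^{2}}{8}$ ($R{\left(W,f \right)} = \frac{f f}{8} = \frac{f^{2}}{8}$)
$h{\left(P \right)} = 410 - \frac{171 P^{2}}{4}$ ($h{\left(P \right)} = -8 + \left(\left(P P - 11\right) + \frac{P^{2}}{8}\right) \left(-34 - 4\right) = -8 + \left(\left(P^{2} - 11\right) + \frac{P^{2}}{8}\right) \left(-38\right) = -8 + \left(\left(-11 + P^{2}\right) + \frac{P^{2}}{8}\right) \left(-38\right) = -8 + \left(-11 + \frac{9 P^{2}}{8}\right) \left(-38\right) = -8 - \left(-418 + \frac{171 P^{2}}{4}\right) = 410 - \frac{171 P^{2}}{4}$)
$197 h{\left(o{\left(s{\left(-3,v{\left(q \right)} \right)} \right)} \right)} = 197 \left(410 - \frac{171 \left(-3\right)^{2}}{4}\right) = 197 \left(410 - \frac{1539}{4}\right) = 197 \cdot \frac{101}{4} = \frac{19897}{4}$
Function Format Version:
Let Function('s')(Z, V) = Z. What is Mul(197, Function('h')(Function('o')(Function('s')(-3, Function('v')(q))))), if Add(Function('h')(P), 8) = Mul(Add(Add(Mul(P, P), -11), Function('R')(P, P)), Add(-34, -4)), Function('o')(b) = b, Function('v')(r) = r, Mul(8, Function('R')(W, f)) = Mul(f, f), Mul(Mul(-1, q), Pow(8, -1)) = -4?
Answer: Rational(19897, 4) ≈ 4974.3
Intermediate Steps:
q = 32 (q = Mul(-8, -4) = 32)
Function('R')(W, f) = Mul(Rational(1, 8), Pow(f, 2)) (Function('R')(W, f) = Mul(Rational(1, 8), Mul(f, f)) = Mul(Rational(1, 8), Pow(f, 2)))
Function('h')(P) = Add(410, Mul(Rational(-171, 4), Pow(P, 2))) (Function('h')(P) = Add(-8, Mul(Add(Add(Mul(P, P), -11), Mul(Rational(1, 8), Pow(P, 2))), Add(-34, -4))) = Add(-8, Mul(Add(Add(Pow(P, 2), -11), Mul(Rational(1, 8), Pow(P, 2))), -38)) = Add(-8, Mul(Add(Add(-11, Pow(P, 2)), Mul(Rational(1, 8), Pow(P, 2))), -38)) = Add(-8, Mul(Add(-11, Mul(Rational(9, 8), Pow(P, 2))), -38)) = Add(-8, Add(418, Mul(Rational(-171, 4), Pow(P, 2)))) = Add(410, Mul(Rational(-171, 4), Pow(P, 2))))
Mul(197, Function('h')(Function('o')(Function('s')(-3, Function('v')(q))))) = Mul(197, Add(410, Mul(Rational(-171, 4), Pow(-3, 2)))) = Mul(197, Add(410, Mul(Rational(-171, 4), 9))) = Mul(197, Add(410, Rational(-1539, 4))) = Mul(197, Rational(101, 4)) = Rational(19897, 4)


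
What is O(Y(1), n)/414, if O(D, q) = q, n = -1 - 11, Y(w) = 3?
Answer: -2/69 ≈ -0.028986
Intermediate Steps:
n = -12
O(Y(1), n)/414 = -12/414 = -12*1/414 = -2/69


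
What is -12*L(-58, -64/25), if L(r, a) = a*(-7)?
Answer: -5376/25 ≈ -215.04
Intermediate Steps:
L(r, a) = -7*a
-12*L(-58, -64/25) = -(-84)*(-64/25) = -(-84)*(-64*1/25) = -(-84)*(-64)/25 = -12*448/25 = -5376/25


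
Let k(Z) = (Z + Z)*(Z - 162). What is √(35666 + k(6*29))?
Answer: √39842 ≈ 199.60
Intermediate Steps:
k(Z) = 2*Z*(-162 + Z) (k(Z) = (2*Z)*(-162 + Z) = 2*Z*(-162 + Z))
√(35666 + k(6*29)) = √(35666 + 2*(6*29)*(-162 + 6*29)) = √(35666 + 2*174*(-162 + 174)) = √(35666 + 2*174*12) = √(35666 + 4176) = √39842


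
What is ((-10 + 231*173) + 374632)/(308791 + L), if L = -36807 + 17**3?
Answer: 138195/92299 ≈ 1.4973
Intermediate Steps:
L = -31894 (L = -36807 + 4913 = -31894)
((-10 + 231*173) + 374632)/(308791 + L) = ((-10 + 231*173) + 374632)/(308791 - 31894) = ((-10 + 39963) + 374632)/276897 = (39953 + 374632)*(1/276897) = 414585*(1/276897) = 138195/92299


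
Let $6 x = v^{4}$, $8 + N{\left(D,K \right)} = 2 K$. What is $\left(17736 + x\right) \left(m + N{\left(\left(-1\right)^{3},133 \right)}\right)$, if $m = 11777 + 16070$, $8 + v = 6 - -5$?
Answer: $\frac{997699395}{2} \approx 4.9885 \cdot 10^{8}$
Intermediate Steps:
$v = 3$ ($v = -8 + \left(6 - -5\right) = -8 + \left(6 + 5\right) = -8 + 11 = 3$)
$N{\left(D,K \right)} = -8 + 2 K$
$x = \frac{27}{2}$ ($x = \frac{3^{4}}{6} = \frac{1}{6} \cdot 81 = \frac{27}{2} \approx 13.5$)
$m = 27847$
$\left(17736 + x\right) \left(m + N{\left(\left(-1\right)^{3},133 \right)}\right) = \left(17736 + \frac{27}{2}\right) \left(27847 + \left(-8 + 2 \cdot 133\right)\right) = \frac{35499 \left(27847 + \left(-8 + 266\right)\right)}{2} = \frac{35499 \left(27847 + 258\right)}{2} = \frac{35499}{2} \cdot 28105 = \frac{997699395}{2}$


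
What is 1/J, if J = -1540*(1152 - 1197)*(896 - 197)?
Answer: 1/48440700 ≈ 2.0644e-8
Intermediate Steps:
J = 48440700 (J = -(-69300)*699 = -1540*(-31455) = 48440700)
1/J = 1/48440700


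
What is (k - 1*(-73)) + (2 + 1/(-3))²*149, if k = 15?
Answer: 4517/9 ≈ 501.89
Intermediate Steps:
(k - 1*(-73)) + (2 + 1/(-3))²*149 = (15 - 1*(-73)) + (2 + 1/(-3))²*149 = (15 + 73) + (2 - ⅓)²*149 = 88 + (5/3)²*149 = 88 + (25/9)*149 = 88 + 3725/9 = 4517/9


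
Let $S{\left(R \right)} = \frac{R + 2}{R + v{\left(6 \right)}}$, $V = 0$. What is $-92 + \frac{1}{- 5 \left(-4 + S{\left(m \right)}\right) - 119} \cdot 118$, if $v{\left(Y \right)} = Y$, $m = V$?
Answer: $- \frac{14069}{151} \approx -93.172$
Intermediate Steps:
$m = 0$
$S{\left(R \right)} = \frac{2 + R}{6 + R}$ ($S{\left(R \right)} = \frac{R + 2}{R + 6} = \frac{2 + R}{6 + R}$)
$-92 + \frac{1}{- 5 \left(-4 + S{\left(m \right)}\right) - 119} \cdot 118 = -92 + \frac{1}{- 5 \left(-4 + \frac{2 + 0}{6 + 0}\right) - 119} \cdot 118 = -92 + \frac{1}{- 5 \left(-4 + \frac{1}{6} \cdot 2\right) - 119} \cdot 118 = -92 + \frac{1}{- 5 \left(-4 + \frac{1}{3}\right) - 119} \cdot 118 = -92 + \frac{1}{\left(-5\right) \left(- \frac{11}{3}\right) - 119} \cdot 118 = -92 + \frac{1}{\frac{55}{3} - 119} \cdot 118 = -92 + \frac{1}{- \frac{302}{3}} \cdot 118 = -92 - \frac{177}{151} = - \frac{14069}{151}$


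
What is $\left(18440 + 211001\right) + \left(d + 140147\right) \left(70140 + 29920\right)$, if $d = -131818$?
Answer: $833629181$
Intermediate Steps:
$\left(18440 + 211001\right) + \left(d + 140147\right) \left(70140 + 29920\right) = \left(18440 + 211001\right) + \left(-131818 + 140147\right) \left(70140 + 29920\right) = 229441 + 8329 \cdot 100060 = 229441 + 833399740 = 833629181$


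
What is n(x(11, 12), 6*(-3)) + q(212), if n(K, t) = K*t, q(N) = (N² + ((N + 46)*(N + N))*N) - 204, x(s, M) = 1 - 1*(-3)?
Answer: 23235772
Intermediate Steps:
x(s, M) = 4 (x(s, M) = 1 + 3 = 4)
q(N) = -204 + N² + 2*N²*(46 + N) (q(N) = (N² + ((46 + N)*(2*N))*N) - 204 = (N² + (2*N*(46 + N))*N) - 204 = (N² + 2*N²*(46 + N)) - 204 = -204 + N² + 2*N²*(46 + N))
n(x(11, 12), 6*(-3)) + q(212) = 4*(6*(-3)) + (-204 + 2*212³ + 93*212²) = 4*(-18) + (-204 + 2*9528128 + 93*44944) = -72 + (-204 + 19056256 + 4179792) = -72 + 23235844 = 23235772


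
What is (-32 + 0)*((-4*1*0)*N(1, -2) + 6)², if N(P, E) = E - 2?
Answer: -1152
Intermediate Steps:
N(P, E) = -2 + E
(-32 + 0)*((-4*1*0)*N(1, -2) + 6)² = (-32 + 0)*((-4*1*0)*(-2 - 2) + 6)² = -32*(-4*0*(-4) + 6)² = -32*(0*(-4) + 6)² = -32*(0 + 6)² = -32*6² = -32*36 = -1152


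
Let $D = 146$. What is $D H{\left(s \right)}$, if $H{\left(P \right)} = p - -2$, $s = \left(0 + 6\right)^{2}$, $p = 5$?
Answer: $1022$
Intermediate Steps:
$s = 36$ ($s = 6^{2} = 36$)
$H{\left(P \right)} = 7$ ($H{\left(P \right)} = 5 - -2 = 5 + 2 = 7$)
$D H{\left(s \right)} = 146 \cdot 7 = 1022$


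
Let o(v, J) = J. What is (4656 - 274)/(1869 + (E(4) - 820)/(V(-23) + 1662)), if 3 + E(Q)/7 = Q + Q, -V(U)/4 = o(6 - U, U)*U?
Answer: 1989428/849311 ≈ 2.3424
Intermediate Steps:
V(U) = -4*U² (V(U) = -4*U*U = -4*U²)
E(Q) = -21 + 14*Q (E(Q) = -21 + 7*(Q + Q) = -21 + 7*(2*Q) = -21 + 14*Q)
(4656 - 274)/(1869 + (E(4) - 820)/(V(-23) + 1662)) = (4656 - 274)/(1869 + ((-21 + 14*4) - 820)/(-4*(-23)² + 1662)) = 4382/(1869 + ((-21 + 56) - 820)/(-4*529 + 1662)) = 4382/(1869 + (35 - 820)/(-2116 + 1662)) = 4382/(1869 - 785/(-454)) = 4382/(1869 - 785*(-1/454)) = 4382/(1869 + 785/454) = 4382/(849311/454) = 4382*(454/849311) = 1989428/849311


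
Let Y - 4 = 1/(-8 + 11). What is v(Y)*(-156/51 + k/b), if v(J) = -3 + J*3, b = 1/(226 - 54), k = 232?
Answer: 6783160/17 ≈ 3.9901e+5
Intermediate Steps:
b = 1/172 ≈ 0.0058140
Y = 13/3 (Y = 4 + 1/(-8 + 11) = 4 + 1/3 = 4 + ⅓ = 13/3 ≈ 4.3333)
v(J) = -3 + 3*J
v(Y)*(-156/51 + k/b) = (-3 + 3*(13/3))*(-156/51 + 232/(1/172)) = (-3 + 13)*(-156*1/51 + 232*172) = 10*(-52/17 + 39904) = 10*(678316/17) = 6783160/17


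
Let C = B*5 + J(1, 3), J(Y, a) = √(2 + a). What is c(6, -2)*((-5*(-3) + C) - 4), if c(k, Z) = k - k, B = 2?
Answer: 0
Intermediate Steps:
c(k, Z) = 0
C = 10 + √5 (C = 2*5 + √(2 + 3) = 10 + √5 ≈ 12.236)
c(6, -2)*((-5*(-3) + C) - 4) = 0*((-5*(-3) + (10 + √5)) - 4) = 0*((15 + (10 + √5)) - 4) = 0*((25 + √5) - 4) = 0*(21 + √5) = 0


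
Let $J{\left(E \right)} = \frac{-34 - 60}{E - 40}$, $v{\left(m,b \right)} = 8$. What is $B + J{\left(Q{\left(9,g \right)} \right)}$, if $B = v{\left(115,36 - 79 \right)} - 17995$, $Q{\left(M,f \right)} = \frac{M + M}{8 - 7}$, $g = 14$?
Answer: $- \frac{197810}{11} \approx -17983.0$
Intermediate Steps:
$Q{\left(M,f \right)} = 2 M$ ($Q{\left(M,f \right)} = \frac{2 M}{1} = 2 M 1 = 2 M$)
$J{\left(E \right)} = - \frac{94}{-40 + E}$
$B = -17987$ ($B = 8 - 17995 = -17987$)
$B + J{\left(Q{\left(9,g \right)} \right)} = -17987 - \frac{94}{-40 + 2 \cdot 9} = -17987 - \frac{94}{-40 + 18} = -17987 - \frac{94}{-22} = -17987 - - \frac{47}{11} = -17987 + \frac{47}{11} = - \frac{197810}{11}$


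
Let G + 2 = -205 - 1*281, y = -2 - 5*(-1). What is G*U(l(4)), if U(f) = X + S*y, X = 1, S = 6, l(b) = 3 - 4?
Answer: -9272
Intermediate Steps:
l(b) = -1
y = 3 (y = -2 + 5 = 3)
U(f) = 19 (U(f) = 1 + 6*3 = 1 + 18 = 19)
G = -488 (G = -2 + (-205 - 1*281) = -2 + (-205 - 281) = -2 - 486 = -488)
G*U(l(4)) = -488*19 = -9272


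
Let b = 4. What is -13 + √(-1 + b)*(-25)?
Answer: -13 - 25*√3 ≈ -56.301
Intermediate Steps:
-13 + √(-1 + b)*(-25) = -13 + √(-1 + 4)*(-25) = -13 + √3*(-25) = -13 - 25*√3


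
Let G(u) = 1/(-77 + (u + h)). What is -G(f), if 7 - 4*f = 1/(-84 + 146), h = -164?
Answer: 248/59335 ≈ 0.0041797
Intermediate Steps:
f = 433/248 (f = 7/4 - 1/(4*(-84 + 146)) = 7/4 - ¼/62 = 7/4 - ¼*1/62 = 7/4 - 1/248 = 433/248 ≈ 1.7460)
G(u) = 1/(-241 + u) (G(u) = 1/(-77 + (u - 164)) = 1/(-77 + (-164 + u)) = 1/(-241 + u))
-G(f) = -1/(-241 + 433/248) = -1/(-59335/248) = -1*(-248/59335) = 248/59335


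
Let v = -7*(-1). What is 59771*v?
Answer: 418397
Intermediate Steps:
v = 7
59771*v = 59771*7 = 418397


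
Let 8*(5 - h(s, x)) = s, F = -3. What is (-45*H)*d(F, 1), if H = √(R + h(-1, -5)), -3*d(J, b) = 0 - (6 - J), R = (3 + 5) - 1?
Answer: -135*√194/4 ≈ -470.08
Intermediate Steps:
R = 7 (R = 8 - 1 = 7)
h(s, x) = 5 - s/8
d(J, b) = 2 - J/3 (d(J, b) = -(0 - (6 - J))/3 = -(0 + (-6 + J))/3 = -(-6 + J)/3 = 2 - J/3)
H = √194/4 (H = √(7 + (5 - ⅛*(-1))) = √(7 + (5 + ⅛)) = √(7 + 41/8) = √(97/8) = √194/4 ≈ 3.4821)
(-45*H)*d(F, 1) = (-45*√194/4)*(2 - ⅓*(-3)) = (-45*√194/4)*(2 + 1) = -45*√194/4*3 = -135*√194/4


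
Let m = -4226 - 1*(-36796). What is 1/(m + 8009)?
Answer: 1/40579 ≈ 2.4643e-5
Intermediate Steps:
m = 32570 (m = -4226 + 36796 = 32570)
1/(m + 8009) = 1/(32570 + 8009) = 1/40579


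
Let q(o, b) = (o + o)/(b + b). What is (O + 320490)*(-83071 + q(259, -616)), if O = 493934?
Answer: -744208943855/11 ≈ -6.7655e+10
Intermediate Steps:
q(o, b) = o/b (q(o, b) = (2*o)/((2*b)) = (2*o)*(1/(2*b)) = o/b)
(O + 320490)*(-83071 + q(259, -616)) = (493934 + 320490)*(-83071 + 259/(-616)) = 814424*(-83071 + 259*(-1/616)) = 814424*(-83071 - 37/88) = 814424*(-7310285/88) = -744208943855/11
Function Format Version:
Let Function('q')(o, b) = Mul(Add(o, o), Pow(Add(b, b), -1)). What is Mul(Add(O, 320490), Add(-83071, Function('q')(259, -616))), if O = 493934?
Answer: Rational(-744208943855, 11) ≈ -6.7655e+10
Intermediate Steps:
Function('q')(o, b) = Mul(o, Pow(b, -1)) (Function('q')(o, b) = Mul(Mul(2, o), Pow(Mul(2, b), -1)) = Mul(Mul(2, o), Mul(Rational(1, 2), Pow(b, -1))) = Mul(o, Pow(b, -1)))
Mul(Add(O, 320490), Add(-83071, Function('q')(259, -616))) = Mul(Add(493934, 320490), Add(-83071, Mul(259, Pow(-616, -1)))) = Mul(814424, Add(-83071, Mul(259, Rational(-1, 616)))) = Mul(814424, Add(-83071, Rational(-37, 88))) = Mul(814424, Rational(-7310285, 88)) = Rational(-744208943855, 11)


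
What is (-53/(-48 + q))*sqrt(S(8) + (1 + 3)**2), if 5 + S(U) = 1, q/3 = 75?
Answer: -106*sqrt(3)/177 ≈ -1.0373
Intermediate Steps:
q = 225 (q = 3*75 = 225)
S(U) = -4 (S(U) = -5 + 1 = -4)
(-53/(-48 + q))*sqrt(S(8) + (1 + 3)**2) = (-53/(-48 + 225))*sqrt(-4 + (1 + 3)**2) = (-53/177)*sqrt(-4 + 4**2) = ((1/177)*(-53))*sqrt(-4 + 16) = -106*sqrt(3)/177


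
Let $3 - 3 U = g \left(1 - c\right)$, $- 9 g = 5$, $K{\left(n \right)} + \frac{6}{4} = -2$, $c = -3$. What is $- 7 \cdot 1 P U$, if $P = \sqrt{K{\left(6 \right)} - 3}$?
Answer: $- \frac{329 i \sqrt{26}}{54} \approx - 31.066 i$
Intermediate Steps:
$K{\left(n \right)} = - \frac{7}{2}$ ($K{\left(n \right)} = - \frac{3}{2} - 2 = - \frac{7}{2}$)
$P = \frac{i \sqrt{26}}{2}$ ($P = \sqrt{- \frac{7}{2} - 3} = \sqrt{- \frac{13}{2}} = \frac{i \sqrt{26}}{2} \approx 2.5495 i$)
$g = - \frac{5}{9}$ ($g = \left(- \frac{1}{9}\right) 5 = - \frac{5}{9} \approx -0.55556$)
$U = \frac{47}{27}$ ($U = 1 - \frac{\left(- \frac{5}{9}\right) \left(1 - -3\right)}{3} = 1 - \frac{\left(- \frac{5}{9}\right) \left(1 + 3\right)}{3} = 1 - \frac{\left(- \frac{5}{9}\right) 4}{3} = 1 - - \frac{20}{27} = 1 + \frac{20}{27} = \frac{47}{27} \approx 1.7407$)
$- 7 \cdot 1 P U = - 7 \cdot 1 \frac{i \sqrt{26}}{2} \cdot \frac{47}{27} = - 7 \frac{i \sqrt{26}}{2} \cdot \frac{47}{27} = - \frac{7 i \sqrt{26}}{2} \cdot \frac{47}{27} = - \frac{329 i \sqrt{26}}{54}$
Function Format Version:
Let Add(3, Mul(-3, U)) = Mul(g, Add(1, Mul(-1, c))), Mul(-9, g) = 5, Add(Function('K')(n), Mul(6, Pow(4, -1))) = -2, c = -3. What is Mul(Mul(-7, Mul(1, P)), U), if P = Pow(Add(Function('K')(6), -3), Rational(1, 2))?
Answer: Mul(Rational(-329, 54), I, Pow(26, Rational(1, 2))) ≈ Mul(-31.066, I)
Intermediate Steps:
Function('K')(n) = Rational(-7, 2) (Function('K')(n) = Add(Rational(-3, 2), -2) = Rational(-7, 2))
P = Mul(Rational(1, 2), I, Pow(26, Rational(1, 2))) (P = Pow(Add(Rational(-7, 2), -3), Rational(1, 2)) = Pow(Rational(-13, 2), Rational(1, 2)) = Mul(Rational(1, 2), I, Pow(26, Rational(1, 2))) ≈ Mul(2.5495, I))
g = Rational(-5, 9) (g = Mul(Rational(-1, 9), 5) = Rational(-5, 9) ≈ -0.55556)
U = Rational(47, 27) (U = Add(1, Mul(Rational(-1, 3), Mul(Rational(-5, 9), Add(1, Mul(-1, -3))))) = Add(1, Mul(Rational(-1, 3), Mul(Rational(-5, 9), Add(1, 3)))) = Add(1, Mul(Rational(-1, 3), Mul(Rational(-5, 9), 4))) = Add(1, Mul(Rational(-1, 3), Rational(-20, 9))) = Add(1, Rational(20, 27)) = Rational(47, 27) ≈ 1.7407)
Mul(Mul(-7, Mul(1, P)), U) = Mul(Mul(-7, Mul(1, Mul(Rational(1, 2), I, Pow(26, Rational(1, 2))))), Rational(47, 27)) = Mul(Mul(-7, Mul(Rational(1, 2), I, Pow(26, Rational(1, 2)))), Rational(47, 27)) = Mul(Mul(Rational(-7, 2), I, Pow(26, Rational(1, 2))), Rational(47, 27)) = Mul(Rational(-329, 54), I, Pow(26, Rational(1, 2)))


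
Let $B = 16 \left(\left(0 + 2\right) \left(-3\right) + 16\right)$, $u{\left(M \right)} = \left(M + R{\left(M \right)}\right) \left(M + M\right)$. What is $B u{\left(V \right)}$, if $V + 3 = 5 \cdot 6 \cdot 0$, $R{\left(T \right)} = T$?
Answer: $5760$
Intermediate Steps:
$V = -3$ ($V = -3 + 5 \cdot 6 \cdot 0 = -3 + 30 \cdot 0 = -3 + 0 = -3$)
$u{\left(M \right)} = 4 M^{2}$ ($u{\left(M \right)} = \left(M + M\right) \left(M + M\right) = 2 M 2 M = 4 M^{2}$)
$B = 160$ ($B = 16 \left(2 \left(-3\right) + 16\right) = 16 \left(-6 + 16\right) = 16 \cdot 10 = 160$)
$B u{\left(V \right)} = 160 \cdot 4 \left(-3\right)^{2} = 160 \cdot 4 \cdot 9 = 160 \cdot 36 = 5760$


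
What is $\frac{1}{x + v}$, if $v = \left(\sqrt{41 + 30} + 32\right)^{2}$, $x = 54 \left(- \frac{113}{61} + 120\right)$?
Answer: $\frac{27814353}{206829250393} - \frac{238144 \sqrt{71}}{206829250393} \approx 0.00012478$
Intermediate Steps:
$x = \frac{389178}{61}$ ($x = 54 \left(\left(-113\right) \frac{1}{61} + 120\right) = 54 \left(- \frac{113}{61} + 120\right) = 54 \cdot \frac{7207}{61} = \frac{389178}{61} \approx 6380.0$)
$v = \left(32 + \sqrt{71}\right)^{2}$ ($v = \left(\sqrt{71} + 32\right)^{2} = \left(32 + \sqrt{71}\right)^{2} \approx 1634.3$)
$\frac{1}{x + v} = \frac{1}{\frac{389178}{61} + \left(32 + \sqrt{71}\right)^{2}}$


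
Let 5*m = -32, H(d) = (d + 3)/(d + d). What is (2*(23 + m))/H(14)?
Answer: 4648/85 ≈ 54.682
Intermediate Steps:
H(d) = (3 + d)/(2*d) (H(d) = (3 + d)/((2*d)) = (3 + d)*(1/(2*d)) = (3 + d)/(2*d))
m = -32/5 (m = (1/5)*(-32) = -32/5 ≈ -6.4000)
(2*(23 + m))/H(14) = (2*(23 - 32/5))/(((1/2)*(3 + 14)/14)) = (2*(83/5))/(((1/2)*(1/14)*17)) = 166/(5*(17/28)) = (166/5)*(28/17) = 4648/85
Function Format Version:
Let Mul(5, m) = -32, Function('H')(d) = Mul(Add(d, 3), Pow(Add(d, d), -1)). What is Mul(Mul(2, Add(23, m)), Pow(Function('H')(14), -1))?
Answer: Rational(4648, 85) ≈ 54.682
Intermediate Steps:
Function('H')(d) = Mul(Rational(1, 2), Pow(d, -1), Add(3, d)) (Function('H')(d) = Mul(Add(3, d), Pow(Mul(2, d), -1)) = Mul(Add(3, d), Mul(Rational(1, 2), Pow(d, -1))) = Mul(Rational(1, 2), Pow(d, -1), Add(3, d)))
m = Rational(-32, 5) (m = Mul(Rational(1, 5), -32) = Rational(-32, 5) ≈ -6.4000)
Mul(Mul(2, Add(23, m)), Pow(Function('H')(14), -1)) = Mul(Mul(2, Add(23, Rational(-32, 5))), Pow(Mul(Rational(1, 2), Pow(14, -1), Add(3, 14)), -1)) = Mul(Mul(2, Rational(83, 5)), Pow(Mul(Rational(1, 2), Rational(1, 14), 17), -1)) = Mul(Rational(166, 5), Pow(Rational(17, 28), -1)) = Mul(Rational(166, 5), Rational(28, 17)) = Rational(4648, 85)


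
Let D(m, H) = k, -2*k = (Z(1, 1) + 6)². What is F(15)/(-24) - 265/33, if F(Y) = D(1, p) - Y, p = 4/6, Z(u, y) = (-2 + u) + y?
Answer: -1757/264 ≈ -6.6553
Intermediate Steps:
Z(u, y) = -2 + u + y
p = ⅔ (p = 4*(⅙) = ⅔ ≈ 0.66667)
k = -18 (k = -((-2 + 1 + 1) + 6)²/2 = -(0 + 6)²/2 = -½*6² = -½*36 = -18)
D(m, H) = -18
F(Y) = -18 - Y
F(15)/(-24) - 265/33 = (-18 - 1*15)/(-24) - 265/33 = (-18 - 15)*(-1/24) - 265*1/33 = -33*(-1/24) - 265/33 = 11/8 - 265/33 = -1757/264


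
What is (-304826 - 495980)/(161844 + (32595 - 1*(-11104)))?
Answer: -800806/205543 ≈ -3.8960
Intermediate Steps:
(-304826 - 495980)/(161844 + (32595 - 1*(-11104))) = -800806/(161844 + (32595 + 11104)) = -800806/(161844 + 43699) = -800806/205543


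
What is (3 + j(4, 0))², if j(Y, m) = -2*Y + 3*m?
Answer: 25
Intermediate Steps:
(3 + j(4, 0))² = (3 + (-2*4 + 3*0))² = (3 + (-8 + 0))² = (3 - 8)² = (-5)² = 25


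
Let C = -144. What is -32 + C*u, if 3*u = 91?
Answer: -4400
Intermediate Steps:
u = 91/3 (u = (1/3)*91 = 91/3 ≈ 30.333)
-32 + C*u = -32 - 144*91/3 = -32 - 4368 = -4400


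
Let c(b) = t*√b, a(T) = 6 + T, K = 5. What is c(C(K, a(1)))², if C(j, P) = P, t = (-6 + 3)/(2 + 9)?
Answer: 63/121 ≈ 0.52066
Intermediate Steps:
t = -3/11 ≈ -0.27273
c(b) = -3*√b/11
c(C(K, a(1)))² = (-3*√(6 + 1)/11)² = (-3*√7/11)² = 63/121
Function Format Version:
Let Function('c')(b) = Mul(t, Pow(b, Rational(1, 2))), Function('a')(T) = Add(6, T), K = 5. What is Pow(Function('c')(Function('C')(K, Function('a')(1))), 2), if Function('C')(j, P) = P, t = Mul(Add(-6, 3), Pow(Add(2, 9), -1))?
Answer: Rational(63, 121) ≈ 0.52066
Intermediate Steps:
t = Rational(-3, 11) (t = Mul(-3, Pow(11, -1)) = Mul(-3, Rational(1, 11)) = Rational(-3, 11) ≈ -0.27273)
Function('c')(b) = Mul(Rational(-3, 11), Pow(b, Rational(1, 2)))
Pow(Function('c')(Function('C')(K, Function('a')(1))), 2) = Pow(Mul(Rational(-3, 11), Pow(Add(6, 1), Rational(1, 2))), 2) = Pow(Mul(Rational(-3, 11), Pow(7, Rational(1, 2))), 2) = Rational(63, 121)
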